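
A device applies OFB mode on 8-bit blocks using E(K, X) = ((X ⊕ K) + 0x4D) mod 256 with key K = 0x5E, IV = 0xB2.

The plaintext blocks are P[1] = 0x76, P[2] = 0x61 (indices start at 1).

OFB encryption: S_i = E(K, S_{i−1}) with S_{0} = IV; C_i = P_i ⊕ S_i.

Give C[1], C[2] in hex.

C[1]: S = E(K, 0xB2) = 0x39; 0x76 ⊕ 0x39 = 0x4F.
C[2]: S = E(K, 0x39) = 0xB4; 0x61 ⊕ 0xB4 = 0xD5.

C[1] = 0x4F, C[2] = 0xD5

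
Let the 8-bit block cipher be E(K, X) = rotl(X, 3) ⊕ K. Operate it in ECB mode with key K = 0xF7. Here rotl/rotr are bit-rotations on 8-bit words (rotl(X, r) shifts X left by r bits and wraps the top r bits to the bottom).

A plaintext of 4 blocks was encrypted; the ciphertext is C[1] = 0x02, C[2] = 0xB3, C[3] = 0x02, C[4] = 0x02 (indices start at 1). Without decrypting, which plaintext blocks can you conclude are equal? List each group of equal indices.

ECB encrypts each block independently with the same key, so equal ciphertext blocks imply equal plaintext blocks.
C[1] = C[3] = C[4] = 0x02, so P[1] = P[3] = P[4].

P[1] = P[3] = P[4]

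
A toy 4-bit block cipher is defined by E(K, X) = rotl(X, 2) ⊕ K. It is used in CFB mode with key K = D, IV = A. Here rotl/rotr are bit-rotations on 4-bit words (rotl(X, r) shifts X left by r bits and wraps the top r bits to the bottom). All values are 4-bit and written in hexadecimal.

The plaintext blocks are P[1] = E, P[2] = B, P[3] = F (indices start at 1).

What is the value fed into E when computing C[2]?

9

CFB encryption: C_i = P_i ⊕ E(K, C_{i−1}), with C_{0} = IV.
C[1]: E(K, A) = 7; E ⊕ 7 = 9.
C[2]: E(K, 9) = B; B ⊕ B = 0.
So the input to E for block [2] is 9.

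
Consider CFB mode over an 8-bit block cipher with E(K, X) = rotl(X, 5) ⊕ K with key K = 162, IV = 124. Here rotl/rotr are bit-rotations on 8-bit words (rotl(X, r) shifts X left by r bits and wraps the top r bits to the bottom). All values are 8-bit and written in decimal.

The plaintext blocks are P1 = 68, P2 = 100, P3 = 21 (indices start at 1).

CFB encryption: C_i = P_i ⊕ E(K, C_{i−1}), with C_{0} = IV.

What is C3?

C3 = 202

C1: E(K, 124) = 45; 68 ⊕ 45 = 105.
C2: E(K, 105) = 143; 100 ⊕ 143 = 235.
C3: E(K, 235) = 223; 21 ⊕ 223 = 202.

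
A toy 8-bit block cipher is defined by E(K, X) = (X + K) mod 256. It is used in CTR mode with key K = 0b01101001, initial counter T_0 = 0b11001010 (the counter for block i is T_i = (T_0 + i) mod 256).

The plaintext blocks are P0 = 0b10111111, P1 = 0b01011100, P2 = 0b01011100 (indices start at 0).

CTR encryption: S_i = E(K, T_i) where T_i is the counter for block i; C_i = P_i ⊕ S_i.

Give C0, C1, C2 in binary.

C0: T = 0b11001010, S = E(K, T) = 0b00110011; 0b10111111 ⊕ 0b00110011 = 0b10001100.
C1: T = 0b11001011, S = E(K, T) = 0b00110100; 0b01011100 ⊕ 0b00110100 = 0b01101000.
C2: T = 0b11001100, S = E(K, T) = 0b00110101; 0b01011100 ⊕ 0b00110101 = 0b01101001.

C0 = 0b10001100, C1 = 0b01101000, C2 = 0b01101001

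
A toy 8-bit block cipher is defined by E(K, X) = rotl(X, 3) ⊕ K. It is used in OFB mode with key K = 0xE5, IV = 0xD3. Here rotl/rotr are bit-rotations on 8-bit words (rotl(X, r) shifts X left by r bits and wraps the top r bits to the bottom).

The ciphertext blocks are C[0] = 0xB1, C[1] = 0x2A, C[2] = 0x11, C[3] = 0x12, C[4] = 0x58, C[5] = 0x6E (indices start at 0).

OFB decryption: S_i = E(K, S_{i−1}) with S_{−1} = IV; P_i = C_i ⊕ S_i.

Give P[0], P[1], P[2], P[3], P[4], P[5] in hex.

P[0] = 0xCA, P[1] = 0x14, P[2] = 0x05, P[3] = 0x57, P[4] = 0x97, P[5] = 0xF5

P[0]: S = E(K, 0xD3) = 0x7B; 0xB1 ⊕ 0x7B = 0xCA.
P[1]: S = E(K, 0x7B) = 0x3E; 0x2A ⊕ 0x3E = 0x14.
P[2]: S = E(K, 0x3E) = 0x14; 0x11 ⊕ 0x14 = 0x05.
P[3]: S = E(K, 0x14) = 0x45; 0x12 ⊕ 0x45 = 0x57.
P[4]: S = E(K, 0x45) = 0xCF; 0x58 ⊕ 0xCF = 0x97.
P[5]: S = E(K, 0xCF) = 0x9B; 0x6E ⊕ 0x9B = 0xF5.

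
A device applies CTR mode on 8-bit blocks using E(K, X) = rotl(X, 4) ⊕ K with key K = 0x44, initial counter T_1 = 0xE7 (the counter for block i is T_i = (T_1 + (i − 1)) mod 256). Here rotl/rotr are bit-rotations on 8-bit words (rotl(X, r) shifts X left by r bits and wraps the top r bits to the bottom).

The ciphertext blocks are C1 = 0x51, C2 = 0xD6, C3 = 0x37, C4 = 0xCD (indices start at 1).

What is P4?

CTR decryption: S_i = E(K, T_i) where T_i is the counter for block i; P_i = C_i ⊕ S_i.
P4: T = 0xEA, S = E(K, T) = 0xEA; 0xCD ⊕ 0xEA = 0x27.

P4 = 0x27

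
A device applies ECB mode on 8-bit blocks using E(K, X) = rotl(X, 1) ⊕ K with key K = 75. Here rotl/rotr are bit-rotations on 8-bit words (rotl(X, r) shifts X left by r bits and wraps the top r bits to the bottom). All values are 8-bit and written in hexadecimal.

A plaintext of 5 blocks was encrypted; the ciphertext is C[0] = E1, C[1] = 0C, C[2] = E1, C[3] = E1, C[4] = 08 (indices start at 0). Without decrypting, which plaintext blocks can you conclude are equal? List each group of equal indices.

ECB encrypts each block independently with the same key, so equal ciphertext blocks imply equal plaintext blocks.
C[0] = C[2] = C[3] = E1, so P[0] = P[2] = P[3].

P[0] = P[2] = P[3]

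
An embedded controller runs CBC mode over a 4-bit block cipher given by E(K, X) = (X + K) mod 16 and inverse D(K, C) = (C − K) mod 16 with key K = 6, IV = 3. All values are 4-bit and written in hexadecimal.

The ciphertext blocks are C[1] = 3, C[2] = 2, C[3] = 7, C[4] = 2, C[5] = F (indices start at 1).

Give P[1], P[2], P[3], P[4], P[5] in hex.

CBC decryption: P_i = D(K, C_i) ⊕ C_{i−1}, with C_{0} = IV.
P[1]: D(K, 3) = D; D ⊕ 3 = E.
P[2]: D(K, 2) = C; C ⊕ 3 = F.
P[3]: D(K, 7) = 1; 1 ⊕ 2 = 3.
P[4]: D(K, 2) = C; C ⊕ 7 = B.
P[5]: D(K, F) = 9; 9 ⊕ 2 = B.

P[1] = E, P[2] = F, P[3] = 3, P[4] = B, P[5] = B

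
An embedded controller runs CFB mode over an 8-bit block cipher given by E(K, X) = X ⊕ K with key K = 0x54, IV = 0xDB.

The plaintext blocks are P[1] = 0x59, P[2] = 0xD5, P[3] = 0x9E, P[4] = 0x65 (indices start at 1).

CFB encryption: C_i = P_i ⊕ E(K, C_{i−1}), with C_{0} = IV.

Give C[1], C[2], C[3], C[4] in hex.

C[1]: E(K, 0xDB) = 0x8F; 0x59 ⊕ 0x8F = 0xD6.
C[2]: E(K, 0xD6) = 0x82; 0xD5 ⊕ 0x82 = 0x57.
C[3]: E(K, 0x57) = 0x03; 0x9E ⊕ 0x03 = 0x9D.
C[4]: E(K, 0x9D) = 0xC9; 0x65 ⊕ 0xC9 = 0xAC.

C[1] = 0xD6, C[2] = 0x57, C[3] = 0x9D, C[4] = 0xAC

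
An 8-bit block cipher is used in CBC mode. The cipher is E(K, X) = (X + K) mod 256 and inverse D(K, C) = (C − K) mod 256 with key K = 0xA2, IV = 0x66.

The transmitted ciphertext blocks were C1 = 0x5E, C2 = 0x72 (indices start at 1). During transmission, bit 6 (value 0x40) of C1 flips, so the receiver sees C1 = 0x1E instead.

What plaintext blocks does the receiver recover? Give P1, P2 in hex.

P1 = 0x1A, P2 = 0xCE

CBC decryption: P_i = D(K, C_i) ⊕ C_{i−1}, with C_{0} = IV.
Only C1 changed, to 0x1E. In CBC, a change in C_i garbles P_i and flips the same bit in P_{i+1}. Decrypting the received ciphertext:
P1: D(K, 0x1E) = 0x7C; 0x7C ⊕ 0x66 = 0x1A.
P2: D(K, 0x72) = 0xD0; 0xD0 ⊕ 0x1E = 0xCE.
Blocks that differ from the original plaintext: P1, P2.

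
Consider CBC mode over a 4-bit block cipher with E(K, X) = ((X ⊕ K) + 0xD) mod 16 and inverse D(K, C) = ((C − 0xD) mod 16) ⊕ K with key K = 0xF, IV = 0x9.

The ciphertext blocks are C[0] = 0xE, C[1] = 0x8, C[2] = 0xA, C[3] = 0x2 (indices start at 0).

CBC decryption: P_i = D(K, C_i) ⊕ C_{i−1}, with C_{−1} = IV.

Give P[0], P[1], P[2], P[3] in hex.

P[0] = 0x7, P[1] = 0xA, P[2] = 0xA, P[3] = 0x0

P[0]: D(K, 0xE) = 0xE; 0xE ⊕ 0x9 = 0x7.
P[1]: D(K, 0x8) = 0x4; 0x4 ⊕ 0xE = 0xA.
P[2]: D(K, 0xA) = 0x2; 0x2 ⊕ 0x8 = 0xA.
P[3]: D(K, 0x2) = 0xA; 0xA ⊕ 0xA = 0x0.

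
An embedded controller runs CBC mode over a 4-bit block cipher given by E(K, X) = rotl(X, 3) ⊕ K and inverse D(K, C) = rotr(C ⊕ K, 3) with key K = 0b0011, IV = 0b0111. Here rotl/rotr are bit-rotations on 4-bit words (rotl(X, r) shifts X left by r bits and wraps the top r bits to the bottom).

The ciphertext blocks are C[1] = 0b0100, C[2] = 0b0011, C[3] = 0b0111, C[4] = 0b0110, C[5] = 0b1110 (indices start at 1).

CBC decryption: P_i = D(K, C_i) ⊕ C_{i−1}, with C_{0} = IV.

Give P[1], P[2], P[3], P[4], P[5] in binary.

P[1]: D(K, 0b0100) = 0b1110; 0b1110 ⊕ 0b0111 = 0b1001.
P[2]: D(K, 0b0011) = 0b0000; 0b0000 ⊕ 0b0100 = 0b0100.
P[3]: D(K, 0b0111) = 0b1000; 0b1000 ⊕ 0b0011 = 0b1011.
P[4]: D(K, 0b0110) = 0b1010; 0b1010 ⊕ 0b0111 = 0b1101.
P[5]: D(K, 0b1110) = 0b1011; 0b1011 ⊕ 0b0110 = 0b1101.

P[1] = 0b1001, P[2] = 0b0100, P[3] = 0b1011, P[4] = 0b1101, P[5] = 0b1101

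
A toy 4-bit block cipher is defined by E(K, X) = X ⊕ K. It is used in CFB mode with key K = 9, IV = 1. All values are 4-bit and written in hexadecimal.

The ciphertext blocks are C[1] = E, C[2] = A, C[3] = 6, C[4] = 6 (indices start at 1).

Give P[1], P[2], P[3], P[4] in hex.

P[1] = 6, P[2] = D, P[3] = 5, P[4] = 9

CFB decryption: P_i = C_i ⊕ E(K, C_{i−1}), with C_{0} = IV.
P[1]: E(K, 1) = 8; E ⊕ 8 = 6.
P[2]: E(K, E) = 7; A ⊕ 7 = D.
P[3]: E(K, A) = 3; 6 ⊕ 3 = 5.
P[4]: E(K, 6) = F; 6 ⊕ F = 9.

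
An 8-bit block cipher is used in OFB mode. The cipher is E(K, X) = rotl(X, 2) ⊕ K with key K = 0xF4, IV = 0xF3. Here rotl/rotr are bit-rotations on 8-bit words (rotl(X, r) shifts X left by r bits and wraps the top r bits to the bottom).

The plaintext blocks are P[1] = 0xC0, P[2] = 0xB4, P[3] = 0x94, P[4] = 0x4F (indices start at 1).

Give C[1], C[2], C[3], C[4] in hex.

C[1] = 0xFB, C[2] = 0xAC, C[3] = 0x00, C[4] = 0xE9

OFB encryption: S_i = E(K, S_{i−1}) with S_{0} = IV; C_i = P_i ⊕ S_i.
C[1]: S = E(K, 0xF3) = 0x3B; 0xC0 ⊕ 0x3B = 0xFB.
C[2]: S = E(K, 0x3B) = 0x18; 0xB4 ⊕ 0x18 = 0xAC.
C[3]: S = E(K, 0x18) = 0x94; 0x94 ⊕ 0x94 = 0x00.
C[4]: S = E(K, 0x94) = 0xA6; 0x4F ⊕ 0xA6 = 0xE9.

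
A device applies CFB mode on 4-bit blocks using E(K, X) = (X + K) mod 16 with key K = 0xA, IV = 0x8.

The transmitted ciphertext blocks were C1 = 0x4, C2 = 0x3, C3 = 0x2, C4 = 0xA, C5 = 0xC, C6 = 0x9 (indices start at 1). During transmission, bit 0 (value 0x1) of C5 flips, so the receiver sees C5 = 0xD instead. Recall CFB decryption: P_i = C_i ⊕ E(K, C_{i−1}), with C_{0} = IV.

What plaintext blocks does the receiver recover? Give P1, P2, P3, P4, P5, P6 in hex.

P1 = 0x6, P2 = 0xD, P3 = 0xF, P4 = 0x6, P5 = 0x9, P6 = 0xE

Only C5 changed, to 0xD. In CFB, a change in C_i flips the same bit in P_i and garbles P_{i+1}. Decrypting the received ciphertext:
P1: E(K, 0x8) = 0x2; 0x4 ⊕ 0x2 = 0x6.
P2: E(K, 0x4) = 0xE; 0x3 ⊕ 0xE = 0xD.
P3: E(K, 0x3) = 0xD; 0x2 ⊕ 0xD = 0xF.
P4: E(K, 0x2) = 0xC; 0xA ⊕ 0xC = 0x6.
P5: E(K, 0xA) = 0x4; 0xD ⊕ 0x4 = 0x9.
P6: E(K, 0xD) = 0x7; 0x9 ⊕ 0x7 = 0xE.
Blocks that differ from the original plaintext: P5, P6.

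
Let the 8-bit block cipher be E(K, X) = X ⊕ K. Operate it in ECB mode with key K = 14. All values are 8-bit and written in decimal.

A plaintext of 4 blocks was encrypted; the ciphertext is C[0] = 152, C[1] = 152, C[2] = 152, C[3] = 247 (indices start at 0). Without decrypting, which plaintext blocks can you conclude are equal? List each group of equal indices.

ECB encrypts each block independently with the same key, so equal ciphertext blocks imply equal plaintext blocks.
C[0] = C[1] = C[2] = 152, so P[0] = P[1] = P[2].

P[0] = P[1] = P[2]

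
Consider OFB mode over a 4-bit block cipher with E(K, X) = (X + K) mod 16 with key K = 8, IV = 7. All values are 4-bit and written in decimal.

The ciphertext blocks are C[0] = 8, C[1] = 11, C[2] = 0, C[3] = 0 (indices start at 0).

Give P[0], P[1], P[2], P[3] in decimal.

OFB decryption: S_i = E(K, S_{i−1}) with S_{−1} = IV; P_i = C_i ⊕ S_i.
P[0]: S = E(K, 7) = 15; 8 ⊕ 15 = 7.
P[1]: S = E(K, 15) = 7; 11 ⊕ 7 = 12.
P[2]: S = E(K, 7) = 15; 0 ⊕ 15 = 15.
P[3]: S = E(K, 15) = 7; 0 ⊕ 7 = 7.

P[0] = 7, P[1] = 12, P[2] = 15, P[3] = 7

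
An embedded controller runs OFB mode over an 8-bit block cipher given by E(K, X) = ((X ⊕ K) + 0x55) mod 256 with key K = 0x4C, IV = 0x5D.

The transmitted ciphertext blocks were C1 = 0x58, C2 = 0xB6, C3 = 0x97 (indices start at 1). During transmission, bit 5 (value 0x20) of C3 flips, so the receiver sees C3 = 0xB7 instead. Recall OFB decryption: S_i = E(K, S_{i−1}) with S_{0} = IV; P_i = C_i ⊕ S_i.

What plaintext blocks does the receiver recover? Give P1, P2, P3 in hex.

P1 = 0x3E, P2 = 0xC9, P3 = 0x3F

Only C3 changed, to 0xB7. In OFB, a change in C_i flips the same bit in P_i only; the keystream is unaffected. Decrypting the received ciphertext:
P1: S = E(K, 0x5D) = 0x66; 0x58 ⊕ 0x66 = 0x3E.
P2: S = E(K, 0x66) = 0x7F; 0xB6 ⊕ 0x7F = 0xC9.
P3: S = E(K, 0x7F) = 0x88; 0xB7 ⊕ 0x88 = 0x3F.
Blocks that differ from the original plaintext: P3.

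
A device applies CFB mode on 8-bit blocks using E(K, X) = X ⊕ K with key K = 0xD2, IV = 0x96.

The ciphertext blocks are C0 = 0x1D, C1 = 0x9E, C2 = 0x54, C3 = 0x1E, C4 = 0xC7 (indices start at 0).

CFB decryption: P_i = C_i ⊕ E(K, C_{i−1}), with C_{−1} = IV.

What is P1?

P1 = 0x51

P1: E(K, 0x1D) = 0xCF; 0x9E ⊕ 0xCF = 0x51.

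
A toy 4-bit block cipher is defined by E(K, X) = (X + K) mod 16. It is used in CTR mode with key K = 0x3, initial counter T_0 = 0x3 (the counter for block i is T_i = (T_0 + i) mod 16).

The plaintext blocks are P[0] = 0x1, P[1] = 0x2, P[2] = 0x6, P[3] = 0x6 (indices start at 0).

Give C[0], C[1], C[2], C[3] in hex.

C[0] = 0x7, C[1] = 0x5, C[2] = 0xE, C[3] = 0xF

CTR encryption: S_i = E(K, T_i) where T_i is the counter for block i; C_i = P_i ⊕ S_i.
C[0]: T = 0x3, S = E(K, T) = 0x6; 0x1 ⊕ 0x6 = 0x7.
C[1]: T = 0x4, S = E(K, T) = 0x7; 0x2 ⊕ 0x7 = 0x5.
C[2]: T = 0x5, S = E(K, T) = 0x8; 0x6 ⊕ 0x8 = 0xE.
C[3]: T = 0x6, S = E(K, T) = 0x9; 0x6 ⊕ 0x9 = 0xF.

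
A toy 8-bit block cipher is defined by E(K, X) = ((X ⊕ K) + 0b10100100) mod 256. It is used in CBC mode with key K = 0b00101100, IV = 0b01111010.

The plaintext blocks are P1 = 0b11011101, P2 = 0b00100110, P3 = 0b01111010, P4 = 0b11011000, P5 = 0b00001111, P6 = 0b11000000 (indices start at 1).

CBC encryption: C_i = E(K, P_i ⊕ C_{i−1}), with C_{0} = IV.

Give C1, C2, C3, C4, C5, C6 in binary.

C1 = 0b00101111, C2 = 0b11001001, C3 = 0b01000011, C4 = 0b01011011, C5 = 0b00011100, C6 = 0b10010100

C1: P1 ⊕ 0b01111010 = 0b10100111; E(K, 0b10100111) = 0b00101111.
C2: P2 ⊕ 0b00101111 = 0b00001001; E(K, 0b00001001) = 0b11001001.
C3: P3 ⊕ 0b11001001 = 0b10110011; E(K, 0b10110011) = 0b01000011.
C4: P4 ⊕ 0b01000011 = 0b10011011; E(K, 0b10011011) = 0b01011011.
C5: P5 ⊕ 0b01011011 = 0b01010100; E(K, 0b01010100) = 0b00011100.
C6: P6 ⊕ 0b00011100 = 0b11011100; E(K, 0b11011100) = 0b10010100.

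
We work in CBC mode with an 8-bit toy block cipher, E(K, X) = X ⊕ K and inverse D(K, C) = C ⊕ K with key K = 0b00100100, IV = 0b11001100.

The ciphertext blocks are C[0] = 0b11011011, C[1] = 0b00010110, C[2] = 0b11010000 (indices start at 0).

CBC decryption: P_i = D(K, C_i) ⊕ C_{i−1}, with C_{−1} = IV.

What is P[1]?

P[1] = 0b11101001

P[1]: D(K, 0b00010110) = 0b00110010; 0b00110010 ⊕ 0b11011011 = 0b11101001.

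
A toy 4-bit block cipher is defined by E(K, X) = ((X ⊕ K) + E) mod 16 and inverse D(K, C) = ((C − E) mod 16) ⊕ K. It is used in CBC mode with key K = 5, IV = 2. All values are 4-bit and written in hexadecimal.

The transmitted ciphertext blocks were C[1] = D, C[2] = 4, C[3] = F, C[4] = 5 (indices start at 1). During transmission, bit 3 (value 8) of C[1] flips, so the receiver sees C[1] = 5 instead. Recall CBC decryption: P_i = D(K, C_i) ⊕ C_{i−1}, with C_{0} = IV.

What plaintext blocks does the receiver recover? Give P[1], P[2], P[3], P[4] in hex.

P[1] = 0, P[2] = 6, P[3] = 0, P[4] = D

Only C[1] changed, to 5. In CBC, a change in C_i garbles P_i and flips the same bit in P_{i+1}. Decrypting the received ciphertext:
P[1]: D(K, 5) = 2; 2 ⊕ 2 = 0.
P[2]: D(K, 4) = 3; 3 ⊕ 5 = 6.
P[3]: D(K, F) = 4; 4 ⊕ 4 = 0.
P[4]: D(K, 5) = 2; 2 ⊕ F = D.
Blocks that differ from the original plaintext: P[1], P[2].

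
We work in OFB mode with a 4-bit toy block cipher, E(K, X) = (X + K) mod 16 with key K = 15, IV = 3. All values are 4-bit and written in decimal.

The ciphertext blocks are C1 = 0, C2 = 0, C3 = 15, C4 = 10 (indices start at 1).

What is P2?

OFB decryption: S_i = E(K, S_{i−1}) with S_{0} = IV; P_i = C_i ⊕ S_i.
P1: S = E(K, 3) = 2; 0 ⊕ 2 = 2.
P2: S = E(K, 2) = 1; 0 ⊕ 1 = 1.

P2 = 1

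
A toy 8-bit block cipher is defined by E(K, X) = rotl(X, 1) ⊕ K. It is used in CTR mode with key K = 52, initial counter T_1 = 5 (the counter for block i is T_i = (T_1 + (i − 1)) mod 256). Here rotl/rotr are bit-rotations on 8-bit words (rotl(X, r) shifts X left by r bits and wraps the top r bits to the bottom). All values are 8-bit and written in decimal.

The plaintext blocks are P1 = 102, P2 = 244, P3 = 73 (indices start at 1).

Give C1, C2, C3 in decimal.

CTR encryption: S_i = E(K, T_i) where T_i is the counter for block i; C_i = P_i ⊕ S_i.
C1: T = 5, S = E(K, T) = 62; 102 ⊕ 62 = 88.
C2: T = 6, S = E(K, T) = 56; 244 ⊕ 56 = 204.
C3: T = 7, S = E(K, T) = 58; 73 ⊕ 58 = 115.

C1 = 88, C2 = 204, C3 = 115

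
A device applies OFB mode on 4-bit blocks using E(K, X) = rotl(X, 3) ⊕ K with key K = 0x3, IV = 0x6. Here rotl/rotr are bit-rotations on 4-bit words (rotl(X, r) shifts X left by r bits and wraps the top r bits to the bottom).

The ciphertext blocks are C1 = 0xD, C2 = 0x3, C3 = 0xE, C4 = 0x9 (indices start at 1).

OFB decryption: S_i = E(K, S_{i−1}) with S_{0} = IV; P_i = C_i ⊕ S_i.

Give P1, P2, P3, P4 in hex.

P1: S = E(K, 0x6) = 0x0; 0xD ⊕ 0x0 = 0xD.
P2: S = E(K, 0x0) = 0x3; 0x3 ⊕ 0x3 = 0x0.
P3: S = E(K, 0x3) = 0xA; 0xE ⊕ 0xA = 0x4.
P4: S = E(K, 0xA) = 0x6; 0x9 ⊕ 0x6 = 0xF.

P1 = 0xD, P2 = 0x0, P3 = 0x4, P4 = 0xF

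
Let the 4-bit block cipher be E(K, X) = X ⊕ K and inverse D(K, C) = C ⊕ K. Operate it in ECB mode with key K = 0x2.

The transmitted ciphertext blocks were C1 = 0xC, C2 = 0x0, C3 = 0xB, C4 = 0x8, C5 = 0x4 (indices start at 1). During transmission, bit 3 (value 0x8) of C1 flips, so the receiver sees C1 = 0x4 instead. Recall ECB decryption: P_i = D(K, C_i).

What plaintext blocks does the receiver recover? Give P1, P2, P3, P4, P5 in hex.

P1 = 0x6, P2 = 0x2, P3 = 0x9, P4 = 0xA, P5 = 0x6

Only C1 changed, to 0x4. In ECB, a change in C_i affects only P_i. Decrypting the received ciphertext:
P1: D(K, 0x4) = 0x6.
P2: D(K, 0x0) = 0x2.
P3: D(K, 0xB) = 0x9.
P4: D(K, 0x8) = 0xA.
P5: D(K, 0x4) = 0x6.
Blocks that differ from the original plaintext: P1.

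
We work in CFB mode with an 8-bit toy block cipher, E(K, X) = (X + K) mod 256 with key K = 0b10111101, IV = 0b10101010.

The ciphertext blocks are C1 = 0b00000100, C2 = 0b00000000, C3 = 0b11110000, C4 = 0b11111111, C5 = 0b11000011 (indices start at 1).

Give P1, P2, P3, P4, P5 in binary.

P1 = 0b01100011, P2 = 0b11000001, P3 = 0b01001101, P4 = 0b01010010, P5 = 0b01111111

CFB decryption: P_i = C_i ⊕ E(K, C_{i−1}), with C_{0} = IV.
P1: E(K, 0b10101010) = 0b01100111; 0b00000100 ⊕ 0b01100111 = 0b01100011.
P2: E(K, 0b00000100) = 0b11000001; 0b00000000 ⊕ 0b11000001 = 0b11000001.
P3: E(K, 0b00000000) = 0b10111101; 0b11110000 ⊕ 0b10111101 = 0b01001101.
P4: E(K, 0b11110000) = 0b10101101; 0b11111111 ⊕ 0b10101101 = 0b01010010.
P5: E(K, 0b11111111) = 0b10111100; 0b11000011 ⊕ 0b10111100 = 0b01111111.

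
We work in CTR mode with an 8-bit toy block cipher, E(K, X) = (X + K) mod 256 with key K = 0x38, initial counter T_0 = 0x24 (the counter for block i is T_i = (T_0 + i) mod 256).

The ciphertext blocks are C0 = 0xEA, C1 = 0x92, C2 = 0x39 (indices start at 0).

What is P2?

P2 = 0x67

CTR decryption: S_i = E(K, T_i) where T_i is the counter for block i; P_i = C_i ⊕ S_i.
P2: T = 0x26, S = E(K, T) = 0x5E; 0x39 ⊕ 0x5E = 0x67.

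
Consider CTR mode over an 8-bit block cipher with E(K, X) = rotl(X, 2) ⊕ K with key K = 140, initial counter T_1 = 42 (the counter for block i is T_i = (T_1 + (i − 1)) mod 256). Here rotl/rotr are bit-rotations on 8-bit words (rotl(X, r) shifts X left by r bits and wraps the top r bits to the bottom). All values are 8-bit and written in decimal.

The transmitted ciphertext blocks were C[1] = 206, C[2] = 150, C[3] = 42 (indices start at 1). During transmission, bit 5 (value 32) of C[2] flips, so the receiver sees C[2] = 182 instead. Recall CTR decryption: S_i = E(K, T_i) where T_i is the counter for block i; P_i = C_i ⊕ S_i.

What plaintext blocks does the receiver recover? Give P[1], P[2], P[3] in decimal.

P[1] = 234, P[2] = 150, P[3] = 22

Only C[2] changed, to 182. In CTR, a change in C_i flips the same bit in P_i only; the keystream is unaffected. Decrypting the received ciphertext:
P[1]: T = 42, S = E(K, T) = 36; 206 ⊕ 36 = 234.
P[2]: T = 43, S = E(K, T) = 32; 182 ⊕ 32 = 150.
P[3]: T = 44, S = E(K, T) = 60; 42 ⊕ 60 = 22.
Blocks that differ from the original plaintext: P[2].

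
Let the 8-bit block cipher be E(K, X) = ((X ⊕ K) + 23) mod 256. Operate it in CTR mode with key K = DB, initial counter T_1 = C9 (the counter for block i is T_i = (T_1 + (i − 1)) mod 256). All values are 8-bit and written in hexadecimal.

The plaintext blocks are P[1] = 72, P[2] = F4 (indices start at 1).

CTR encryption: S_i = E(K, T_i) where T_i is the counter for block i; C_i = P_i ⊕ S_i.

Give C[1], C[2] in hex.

C[1]: T = C9, S = E(K, T) = 35; 72 ⊕ 35 = 47.
C[2]: T = CA, S = E(K, T) = 34; F4 ⊕ 34 = C0.

C[1] = 47, C[2] = C0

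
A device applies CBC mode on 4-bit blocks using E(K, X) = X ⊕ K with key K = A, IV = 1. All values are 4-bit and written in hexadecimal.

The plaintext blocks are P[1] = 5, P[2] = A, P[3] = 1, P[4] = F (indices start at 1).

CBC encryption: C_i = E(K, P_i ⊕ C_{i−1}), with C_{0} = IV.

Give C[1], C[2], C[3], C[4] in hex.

C[1]: P[1] ⊕ 1 = 4; E(K, 4) = E.
C[2]: P[2] ⊕ E = 4; E(K, 4) = E.
C[3]: P[3] ⊕ E = F; E(K, F) = 5.
C[4]: P[4] ⊕ 5 = A; E(K, A) = 0.

C[1] = E, C[2] = E, C[3] = 5, C[4] = 0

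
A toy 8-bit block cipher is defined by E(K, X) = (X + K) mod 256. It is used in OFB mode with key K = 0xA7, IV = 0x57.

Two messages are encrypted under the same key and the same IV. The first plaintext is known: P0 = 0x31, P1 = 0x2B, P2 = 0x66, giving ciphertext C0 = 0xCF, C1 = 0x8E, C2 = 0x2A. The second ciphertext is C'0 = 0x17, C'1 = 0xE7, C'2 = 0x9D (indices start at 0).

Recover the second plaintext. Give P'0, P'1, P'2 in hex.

P'0 = 0xE9, P'1 = 0x42, P'2 = 0xD1

In OFB with a reused IV, both messages share the same keystream S_i, so C_i ⊕ C'_i = P_i ⊕ P'_i and thus P'_i = P_i ⊕ C_i ⊕ C'_i.
P'0: 0x31 ⊕ 0xCF ⊕ 0x17 = 0xE9.
P'1: 0x2B ⊕ 0x8E ⊕ 0xE7 = 0x42.
P'2: 0x66 ⊕ 0x2A ⊕ 0x9D = 0xD1.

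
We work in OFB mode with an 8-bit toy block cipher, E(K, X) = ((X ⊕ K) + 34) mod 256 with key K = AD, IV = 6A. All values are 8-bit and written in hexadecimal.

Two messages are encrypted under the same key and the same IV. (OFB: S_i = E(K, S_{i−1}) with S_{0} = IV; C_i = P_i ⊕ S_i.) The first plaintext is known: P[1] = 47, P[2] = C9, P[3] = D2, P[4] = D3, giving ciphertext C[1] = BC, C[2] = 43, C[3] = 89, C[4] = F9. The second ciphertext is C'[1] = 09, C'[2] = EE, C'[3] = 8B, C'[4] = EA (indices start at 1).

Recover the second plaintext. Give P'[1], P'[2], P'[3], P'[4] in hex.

P'[1] = F2, P'[2] = 64, P'[3] = D0, P'[4] = C0

In OFB with a reused IV, both messages share the same keystream S_i, so C_i ⊕ C'_i = P_i ⊕ P'_i and thus P'_i = P_i ⊕ C_i ⊕ C'_i.
P'[1]: 47 ⊕ BC ⊕ 09 = F2.
P'[2]: C9 ⊕ 43 ⊕ EE = 64.
P'[3]: D2 ⊕ 89 ⊕ 8B = D0.
P'[4]: D3 ⊕ F9 ⊕ EA = C0.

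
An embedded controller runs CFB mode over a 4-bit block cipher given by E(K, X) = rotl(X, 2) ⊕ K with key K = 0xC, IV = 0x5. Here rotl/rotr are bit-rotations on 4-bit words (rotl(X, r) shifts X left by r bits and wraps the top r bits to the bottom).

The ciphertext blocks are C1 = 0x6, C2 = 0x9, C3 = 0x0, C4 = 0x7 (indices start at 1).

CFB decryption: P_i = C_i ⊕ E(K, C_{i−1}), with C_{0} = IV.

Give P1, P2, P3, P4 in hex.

P1 = 0xF, P2 = 0xC, P3 = 0xA, P4 = 0xB

P1: E(K, 0x5) = 0x9; 0x6 ⊕ 0x9 = 0xF.
P2: E(K, 0x6) = 0x5; 0x9 ⊕ 0x5 = 0xC.
P3: E(K, 0x9) = 0xA; 0x0 ⊕ 0xA = 0xA.
P4: E(K, 0x0) = 0xC; 0x7 ⊕ 0xC = 0xB.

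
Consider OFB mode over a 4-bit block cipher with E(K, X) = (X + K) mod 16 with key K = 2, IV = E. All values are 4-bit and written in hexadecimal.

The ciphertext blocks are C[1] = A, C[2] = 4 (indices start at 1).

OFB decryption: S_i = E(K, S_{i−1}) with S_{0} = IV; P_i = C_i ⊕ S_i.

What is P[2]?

P[2] = 6

P[1]: S = E(K, E) = 0; A ⊕ 0 = A.
P[2]: S = E(K, 0) = 2; 4 ⊕ 2 = 6.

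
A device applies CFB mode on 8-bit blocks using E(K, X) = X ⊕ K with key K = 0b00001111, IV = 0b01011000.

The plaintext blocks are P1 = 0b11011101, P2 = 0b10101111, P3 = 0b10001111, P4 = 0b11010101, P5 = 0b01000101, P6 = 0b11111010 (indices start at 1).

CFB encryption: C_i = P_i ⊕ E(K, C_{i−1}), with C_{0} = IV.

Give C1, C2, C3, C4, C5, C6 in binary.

C1 = 0b10001010, C2 = 0b00101010, C3 = 0b10101010, C4 = 0b01110000, C5 = 0b00111010, C6 = 0b11001111

C1: E(K, 0b01011000) = 0b01010111; 0b11011101 ⊕ 0b01010111 = 0b10001010.
C2: E(K, 0b10001010) = 0b10000101; 0b10101111 ⊕ 0b10000101 = 0b00101010.
C3: E(K, 0b00101010) = 0b00100101; 0b10001111 ⊕ 0b00100101 = 0b10101010.
C4: E(K, 0b10101010) = 0b10100101; 0b11010101 ⊕ 0b10100101 = 0b01110000.
C5: E(K, 0b01110000) = 0b01111111; 0b01000101 ⊕ 0b01111111 = 0b00111010.
C6: E(K, 0b00111010) = 0b00110101; 0b11111010 ⊕ 0b00110101 = 0b11001111.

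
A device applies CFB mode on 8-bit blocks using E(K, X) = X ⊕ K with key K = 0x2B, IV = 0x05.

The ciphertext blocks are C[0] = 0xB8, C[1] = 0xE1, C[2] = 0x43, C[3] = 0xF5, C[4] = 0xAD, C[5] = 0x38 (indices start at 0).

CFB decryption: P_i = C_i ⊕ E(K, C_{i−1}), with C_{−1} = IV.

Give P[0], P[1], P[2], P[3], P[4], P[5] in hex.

P[0]: E(K, 0x05) = 0x2E; 0xB8 ⊕ 0x2E = 0x96.
P[1]: E(K, 0xB8) = 0x93; 0xE1 ⊕ 0x93 = 0x72.
P[2]: E(K, 0xE1) = 0xCA; 0x43 ⊕ 0xCA = 0x89.
P[3]: E(K, 0x43) = 0x68; 0xF5 ⊕ 0x68 = 0x9D.
P[4]: E(K, 0xF5) = 0xDE; 0xAD ⊕ 0xDE = 0x73.
P[5]: E(K, 0xAD) = 0x86; 0x38 ⊕ 0x86 = 0xBE.

P[0] = 0x96, P[1] = 0x72, P[2] = 0x89, P[3] = 0x9D, P[4] = 0x73, P[5] = 0xBE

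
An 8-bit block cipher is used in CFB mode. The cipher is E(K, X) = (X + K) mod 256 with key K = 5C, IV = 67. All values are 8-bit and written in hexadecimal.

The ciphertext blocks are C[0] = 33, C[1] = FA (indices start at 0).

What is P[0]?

P[0] = F0

CFB decryption: P_i = C_i ⊕ E(K, C_{i−1}), with C_{−1} = IV.
P[0]: E(K, 67) = C3; 33 ⊕ C3 = F0.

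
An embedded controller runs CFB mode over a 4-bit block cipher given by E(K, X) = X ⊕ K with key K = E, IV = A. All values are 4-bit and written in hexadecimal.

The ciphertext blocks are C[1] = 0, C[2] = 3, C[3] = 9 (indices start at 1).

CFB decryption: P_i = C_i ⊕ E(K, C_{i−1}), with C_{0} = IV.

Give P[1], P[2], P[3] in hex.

P[1] = 4, P[2] = D, P[3] = 4

P[1]: E(K, A) = 4; 0 ⊕ 4 = 4.
P[2]: E(K, 0) = E; 3 ⊕ E = D.
P[3]: E(K, 3) = D; 9 ⊕ D = 4.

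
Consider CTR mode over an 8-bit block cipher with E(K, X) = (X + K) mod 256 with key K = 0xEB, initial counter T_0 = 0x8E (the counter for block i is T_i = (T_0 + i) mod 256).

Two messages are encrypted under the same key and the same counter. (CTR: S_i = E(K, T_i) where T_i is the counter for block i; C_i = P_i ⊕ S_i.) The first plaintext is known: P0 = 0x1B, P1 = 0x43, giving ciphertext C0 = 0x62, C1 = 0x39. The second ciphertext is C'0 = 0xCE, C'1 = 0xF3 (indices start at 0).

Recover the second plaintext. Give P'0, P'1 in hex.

In CTR with a reused counter, both messages share the same keystream S_i, so C_i ⊕ C'_i = P_i ⊕ P'_i and thus P'_i = P_i ⊕ C_i ⊕ C'_i.
P'0: 0x1B ⊕ 0x62 ⊕ 0xCE = 0xB7.
P'1: 0x43 ⊕ 0x39 ⊕ 0xF3 = 0x89.

P'0 = 0xB7, P'1 = 0x89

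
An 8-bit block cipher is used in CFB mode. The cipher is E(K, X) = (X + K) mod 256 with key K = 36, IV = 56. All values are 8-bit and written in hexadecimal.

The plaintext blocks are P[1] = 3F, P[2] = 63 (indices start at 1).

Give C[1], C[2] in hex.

C[1] = B3, C[2] = 8A

CFB encryption: C_i = P_i ⊕ E(K, C_{i−1}), with C_{0} = IV.
C[1]: E(K, 56) = 8C; 3F ⊕ 8C = B3.
C[2]: E(K, B3) = E9; 63 ⊕ E9 = 8A.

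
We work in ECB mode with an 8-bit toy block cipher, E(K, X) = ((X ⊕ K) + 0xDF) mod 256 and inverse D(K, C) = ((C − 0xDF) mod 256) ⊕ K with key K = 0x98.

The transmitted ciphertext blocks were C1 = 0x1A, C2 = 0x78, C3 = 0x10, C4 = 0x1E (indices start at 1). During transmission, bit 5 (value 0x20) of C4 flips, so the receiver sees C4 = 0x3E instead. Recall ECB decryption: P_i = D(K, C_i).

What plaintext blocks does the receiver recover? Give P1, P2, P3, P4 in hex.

P1 = 0xA3, P2 = 0x01, P3 = 0xA9, P4 = 0xC7

Only C4 changed, to 0x3E. In ECB, a change in C_i affects only P_i. Decrypting the received ciphertext:
P1: D(K, 0x1A) = 0xA3.
P2: D(K, 0x78) = 0x01.
P3: D(K, 0x10) = 0xA9.
P4: D(K, 0x3E) = 0xC7.
Blocks that differ from the original plaintext: P4.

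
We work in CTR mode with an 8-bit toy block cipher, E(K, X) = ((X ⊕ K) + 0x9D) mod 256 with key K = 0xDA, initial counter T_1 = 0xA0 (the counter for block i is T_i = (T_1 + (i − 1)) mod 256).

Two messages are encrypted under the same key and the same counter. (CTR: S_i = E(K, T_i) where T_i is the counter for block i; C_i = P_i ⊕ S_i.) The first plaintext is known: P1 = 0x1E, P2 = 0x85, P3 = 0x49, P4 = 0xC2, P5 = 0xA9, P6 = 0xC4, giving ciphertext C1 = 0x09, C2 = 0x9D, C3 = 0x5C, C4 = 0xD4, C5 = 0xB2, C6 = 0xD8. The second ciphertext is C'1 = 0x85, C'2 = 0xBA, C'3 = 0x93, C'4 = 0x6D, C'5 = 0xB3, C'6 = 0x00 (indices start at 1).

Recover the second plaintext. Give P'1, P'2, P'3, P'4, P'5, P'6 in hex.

P'1 = 0x92, P'2 = 0xA2, P'3 = 0x86, P'4 = 0x7B, P'5 = 0xA8, P'6 = 0x1C

In CTR with a reused counter, both messages share the same keystream S_i, so C_i ⊕ C'_i = P_i ⊕ P'_i and thus P'_i = P_i ⊕ C_i ⊕ C'_i.
P'1: 0x1E ⊕ 0x09 ⊕ 0x85 = 0x92.
P'2: 0x85 ⊕ 0x9D ⊕ 0xBA = 0xA2.
P'3: 0x49 ⊕ 0x5C ⊕ 0x93 = 0x86.
P'4: 0xC2 ⊕ 0xD4 ⊕ 0x6D = 0x7B.
P'5: 0xA9 ⊕ 0xB2 ⊕ 0xB3 = 0xA8.
P'6: 0xC4 ⊕ 0xD8 ⊕ 0x00 = 0x1C.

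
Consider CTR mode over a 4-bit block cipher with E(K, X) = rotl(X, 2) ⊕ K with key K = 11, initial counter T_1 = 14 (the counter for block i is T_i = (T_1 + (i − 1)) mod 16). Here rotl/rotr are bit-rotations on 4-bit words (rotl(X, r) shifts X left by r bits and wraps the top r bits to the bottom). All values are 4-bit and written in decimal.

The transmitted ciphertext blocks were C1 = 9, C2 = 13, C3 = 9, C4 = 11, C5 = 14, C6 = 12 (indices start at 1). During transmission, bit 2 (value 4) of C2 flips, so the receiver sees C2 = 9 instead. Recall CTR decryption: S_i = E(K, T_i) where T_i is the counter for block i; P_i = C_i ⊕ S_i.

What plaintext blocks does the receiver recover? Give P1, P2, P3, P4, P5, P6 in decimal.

P1 = 9, P2 = 13, P3 = 2, P4 = 4, P5 = 13, P6 = 11

Only C2 changed, to 9. In CTR, a change in C_i flips the same bit in P_i only; the keystream is unaffected. Decrypting the received ciphertext:
P1: T = 14, S = E(K, T) = 0; 9 ⊕ 0 = 9.
P2: T = 15, S = E(K, T) = 4; 9 ⊕ 4 = 13.
P3: T = 0, S = E(K, T) = 11; 9 ⊕ 11 = 2.
P4: T = 1, S = E(K, T) = 15; 11 ⊕ 15 = 4.
P5: T = 2, S = E(K, T) = 3; 14 ⊕ 3 = 13.
P6: T = 3, S = E(K, T) = 7; 12 ⊕ 7 = 11.
Blocks that differ from the original plaintext: P2.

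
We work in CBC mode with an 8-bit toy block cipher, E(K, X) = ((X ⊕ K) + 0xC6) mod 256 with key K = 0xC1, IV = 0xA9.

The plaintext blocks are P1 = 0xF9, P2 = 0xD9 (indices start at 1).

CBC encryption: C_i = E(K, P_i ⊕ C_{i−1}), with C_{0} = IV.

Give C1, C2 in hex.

C1 = 0x57, C2 = 0x15

C1: P1 ⊕ 0xA9 = 0x50; E(K, 0x50) = 0x57.
C2: P2 ⊕ 0x57 = 0x8E; E(K, 0x8E) = 0x15.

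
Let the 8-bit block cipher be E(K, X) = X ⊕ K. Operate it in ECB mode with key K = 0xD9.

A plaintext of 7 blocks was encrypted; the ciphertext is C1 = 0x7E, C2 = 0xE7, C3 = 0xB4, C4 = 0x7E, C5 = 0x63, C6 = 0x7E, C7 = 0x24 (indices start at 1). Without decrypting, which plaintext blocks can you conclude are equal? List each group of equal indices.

P1 = P4 = P6

ECB encrypts each block independently with the same key, so equal ciphertext blocks imply equal plaintext blocks.
C1 = C4 = C6 = 0x7E, so P1 = P4 = P6.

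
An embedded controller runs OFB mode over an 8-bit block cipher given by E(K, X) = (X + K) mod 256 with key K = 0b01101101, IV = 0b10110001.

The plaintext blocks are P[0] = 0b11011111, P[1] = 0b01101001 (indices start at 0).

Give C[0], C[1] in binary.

C[0] = 0b11000001, C[1] = 0b11100010

OFB encryption: S_i = E(K, S_{i−1}) with S_{−1} = IV; C_i = P_i ⊕ S_i.
C[0]: S = E(K, 0b10110001) = 0b00011110; 0b11011111 ⊕ 0b00011110 = 0b11000001.
C[1]: S = E(K, 0b00011110) = 0b10001011; 0b01101001 ⊕ 0b10001011 = 0b11100010.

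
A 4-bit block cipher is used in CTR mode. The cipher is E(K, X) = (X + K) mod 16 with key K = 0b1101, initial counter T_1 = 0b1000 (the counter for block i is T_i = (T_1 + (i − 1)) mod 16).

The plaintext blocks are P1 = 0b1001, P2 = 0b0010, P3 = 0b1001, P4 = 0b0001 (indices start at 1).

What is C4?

C4 = 0b1001

CTR encryption: S_i = E(K, T_i) where T_i is the counter for block i; C_i = P_i ⊕ S_i.
C1: T = 0b1000, S = E(K, T) = 0b0101; 0b1001 ⊕ 0b0101 = 0b1100.
C2: T = 0b1001, S = E(K, T) = 0b0110; 0b0010 ⊕ 0b0110 = 0b0100.
C3: T = 0b1010, S = E(K, T) = 0b0111; 0b1001 ⊕ 0b0111 = 0b1110.
C4: T = 0b1011, S = E(K, T) = 0b1000; 0b0001 ⊕ 0b1000 = 0b1001.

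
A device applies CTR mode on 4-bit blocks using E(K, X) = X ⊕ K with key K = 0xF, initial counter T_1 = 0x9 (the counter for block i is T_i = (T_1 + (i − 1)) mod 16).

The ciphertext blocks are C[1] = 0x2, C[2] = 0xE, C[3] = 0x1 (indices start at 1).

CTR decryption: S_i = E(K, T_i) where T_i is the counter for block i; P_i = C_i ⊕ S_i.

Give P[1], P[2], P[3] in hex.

P[1]: T = 0x9, S = E(K, T) = 0x6; 0x2 ⊕ 0x6 = 0x4.
P[2]: T = 0xA, S = E(K, T) = 0x5; 0xE ⊕ 0x5 = 0xB.
P[3]: T = 0xB, S = E(K, T) = 0x4; 0x1 ⊕ 0x4 = 0x5.

P[1] = 0x4, P[2] = 0xB, P[3] = 0x5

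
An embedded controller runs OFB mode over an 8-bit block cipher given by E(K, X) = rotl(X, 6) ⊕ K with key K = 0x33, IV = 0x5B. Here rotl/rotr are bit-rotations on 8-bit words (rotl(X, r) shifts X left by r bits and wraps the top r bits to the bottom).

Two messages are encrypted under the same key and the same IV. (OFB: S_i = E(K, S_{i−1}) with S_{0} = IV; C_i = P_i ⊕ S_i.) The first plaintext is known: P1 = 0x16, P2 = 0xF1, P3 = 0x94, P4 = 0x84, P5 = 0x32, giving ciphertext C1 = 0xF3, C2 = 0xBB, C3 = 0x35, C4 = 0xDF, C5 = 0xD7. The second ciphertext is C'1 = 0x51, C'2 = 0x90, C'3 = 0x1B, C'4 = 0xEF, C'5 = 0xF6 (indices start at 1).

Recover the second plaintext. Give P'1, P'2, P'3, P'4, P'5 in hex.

P'1 = 0xB4, P'2 = 0xDA, P'3 = 0xBA, P'4 = 0xB4, P'5 = 0x13

In OFB with a reused IV, both messages share the same keystream S_i, so C_i ⊕ C'_i = P_i ⊕ P'_i and thus P'_i = P_i ⊕ C_i ⊕ C'_i.
P'1: 0x16 ⊕ 0xF3 ⊕ 0x51 = 0xB4.
P'2: 0xF1 ⊕ 0xBB ⊕ 0x90 = 0xDA.
P'3: 0x94 ⊕ 0x35 ⊕ 0x1B = 0xBA.
P'4: 0x84 ⊕ 0xDF ⊕ 0xEF = 0xB4.
P'5: 0x32 ⊕ 0xD7 ⊕ 0xF6 = 0x13.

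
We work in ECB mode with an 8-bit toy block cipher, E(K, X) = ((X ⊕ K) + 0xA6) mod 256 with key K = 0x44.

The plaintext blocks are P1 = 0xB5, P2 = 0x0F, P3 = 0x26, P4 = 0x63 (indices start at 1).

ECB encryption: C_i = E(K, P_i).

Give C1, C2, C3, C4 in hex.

C1 = 0x97, C2 = 0xF1, C3 = 0x08, C4 = 0xCD

C1: E(K, 0xB5) = 0x97.
C2: E(K, 0x0F) = 0xF1.
C3: E(K, 0x26) = 0x08.
C4: E(K, 0x63) = 0xCD.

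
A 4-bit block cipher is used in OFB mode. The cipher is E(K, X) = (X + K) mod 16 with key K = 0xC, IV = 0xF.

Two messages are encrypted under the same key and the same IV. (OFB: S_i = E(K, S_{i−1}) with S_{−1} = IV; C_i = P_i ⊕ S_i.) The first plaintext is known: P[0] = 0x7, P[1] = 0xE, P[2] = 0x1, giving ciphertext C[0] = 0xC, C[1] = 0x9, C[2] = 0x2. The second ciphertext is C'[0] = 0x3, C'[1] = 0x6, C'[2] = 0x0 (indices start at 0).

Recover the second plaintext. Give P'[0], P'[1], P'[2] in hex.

In OFB with a reused IV, both messages share the same keystream S_i, so C_i ⊕ C'_i = P_i ⊕ P'_i and thus P'_i = P_i ⊕ C_i ⊕ C'_i.
P'[0]: 0x7 ⊕ 0xC ⊕ 0x3 = 0x8.
P'[1]: 0xE ⊕ 0x9 ⊕ 0x6 = 0x1.
P'[2]: 0x1 ⊕ 0x2 ⊕ 0x0 = 0x3.

P'[0] = 0x8, P'[1] = 0x1, P'[2] = 0x3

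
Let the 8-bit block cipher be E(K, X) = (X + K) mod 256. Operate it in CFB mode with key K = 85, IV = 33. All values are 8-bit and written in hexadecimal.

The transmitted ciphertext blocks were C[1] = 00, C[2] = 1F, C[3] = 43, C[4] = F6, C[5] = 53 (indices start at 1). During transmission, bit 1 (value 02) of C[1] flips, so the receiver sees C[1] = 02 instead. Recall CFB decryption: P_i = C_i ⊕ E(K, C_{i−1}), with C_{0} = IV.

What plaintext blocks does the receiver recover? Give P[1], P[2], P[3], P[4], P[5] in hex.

P[1] = BA, P[2] = 98, P[3] = E7, P[4] = 3E, P[5] = 28

Only C[1] changed, to 02. In CFB, a change in C_i flips the same bit in P_i and garbles P_{i+1}. Decrypting the received ciphertext:
P[1]: E(K, 33) = B8; 02 ⊕ B8 = BA.
P[2]: E(K, 02) = 87; 1F ⊕ 87 = 98.
P[3]: E(K, 1F) = A4; 43 ⊕ A4 = E7.
P[4]: E(K, 43) = C8; F6 ⊕ C8 = 3E.
P[5]: E(K, F6) = 7B; 53 ⊕ 7B = 28.
Blocks that differ from the original plaintext: P[1], P[2].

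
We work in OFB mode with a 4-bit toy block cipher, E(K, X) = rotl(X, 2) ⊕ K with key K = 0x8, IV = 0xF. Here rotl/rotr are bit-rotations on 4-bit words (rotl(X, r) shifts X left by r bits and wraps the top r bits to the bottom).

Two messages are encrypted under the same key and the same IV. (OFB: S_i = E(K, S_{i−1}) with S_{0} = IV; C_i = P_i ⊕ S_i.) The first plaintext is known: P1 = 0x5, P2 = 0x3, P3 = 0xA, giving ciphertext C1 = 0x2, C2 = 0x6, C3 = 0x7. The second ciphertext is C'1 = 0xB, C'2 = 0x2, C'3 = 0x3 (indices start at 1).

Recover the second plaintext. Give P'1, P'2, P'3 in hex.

In OFB with a reused IV, both messages share the same keystream S_i, so C_i ⊕ C'_i = P_i ⊕ P'_i and thus P'_i = P_i ⊕ C_i ⊕ C'_i.
P'1: 0x5 ⊕ 0x2 ⊕ 0xB = 0xC.
P'2: 0x3 ⊕ 0x6 ⊕ 0x2 = 0x7.
P'3: 0xA ⊕ 0x7 ⊕ 0x3 = 0xE.

P'1 = 0xC, P'2 = 0x7, P'3 = 0xE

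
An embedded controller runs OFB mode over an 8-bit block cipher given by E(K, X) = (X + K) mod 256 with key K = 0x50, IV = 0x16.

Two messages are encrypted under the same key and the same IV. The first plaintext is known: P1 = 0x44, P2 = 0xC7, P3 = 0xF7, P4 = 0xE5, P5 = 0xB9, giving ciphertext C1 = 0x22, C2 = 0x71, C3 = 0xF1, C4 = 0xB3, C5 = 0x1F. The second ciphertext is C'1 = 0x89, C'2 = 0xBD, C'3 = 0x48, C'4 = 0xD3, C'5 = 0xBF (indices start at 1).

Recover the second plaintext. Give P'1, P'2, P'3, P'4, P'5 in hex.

In OFB with a reused IV, both messages share the same keystream S_i, so C_i ⊕ C'_i = P_i ⊕ P'_i and thus P'_i = P_i ⊕ C_i ⊕ C'_i.
P'1: 0x44 ⊕ 0x22 ⊕ 0x89 = 0xEF.
P'2: 0xC7 ⊕ 0x71 ⊕ 0xBD = 0x0B.
P'3: 0xF7 ⊕ 0xF1 ⊕ 0x48 = 0x4E.
P'4: 0xE5 ⊕ 0xB3 ⊕ 0xD3 = 0x85.
P'5: 0xB9 ⊕ 0x1F ⊕ 0xBF = 0x19.

P'1 = 0xEF, P'2 = 0x0B, P'3 = 0x4E, P'4 = 0x85, P'5 = 0x19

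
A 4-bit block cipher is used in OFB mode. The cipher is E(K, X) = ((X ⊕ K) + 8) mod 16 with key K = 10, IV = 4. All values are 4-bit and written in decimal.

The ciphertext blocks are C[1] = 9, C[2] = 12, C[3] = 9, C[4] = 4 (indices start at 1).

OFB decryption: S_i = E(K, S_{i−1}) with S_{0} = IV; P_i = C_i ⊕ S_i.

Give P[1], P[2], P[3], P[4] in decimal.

P[1] = 15, P[2] = 8, P[3] = 15, P[4] = 0

P[1]: S = E(K, 4) = 6; 9 ⊕ 6 = 15.
P[2]: S = E(K, 6) = 4; 12 ⊕ 4 = 8.
P[3]: S = E(K, 4) = 6; 9 ⊕ 6 = 15.
P[4]: S = E(K, 6) = 4; 4 ⊕ 4 = 0.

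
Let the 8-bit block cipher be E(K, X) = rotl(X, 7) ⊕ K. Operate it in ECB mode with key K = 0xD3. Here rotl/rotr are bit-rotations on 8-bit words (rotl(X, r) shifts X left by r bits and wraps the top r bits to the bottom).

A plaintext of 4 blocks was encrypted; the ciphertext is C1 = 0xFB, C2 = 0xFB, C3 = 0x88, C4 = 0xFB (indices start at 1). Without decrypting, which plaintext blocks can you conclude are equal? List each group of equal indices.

ECB encrypts each block independently with the same key, so equal ciphertext blocks imply equal plaintext blocks.
C1 = C2 = C4 = 0xFB, so P1 = P2 = P4.

P1 = P2 = P4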